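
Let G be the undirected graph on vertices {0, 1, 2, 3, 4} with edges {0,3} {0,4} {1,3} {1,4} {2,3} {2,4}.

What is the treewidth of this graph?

2

A width-2 tree decomposition is:
Bags: B1 = {2, 3, 4}  B2 = {1, 3, 4}  B3 = {0, 3, 4}
Tree: B1–B2, B2–B3
The largest bag has 3 vertices, giving width 2; this decomposition certifies tw(G) ≤ 2. For the lower bound, G contains the cycle 3–2–4–1–3, so G is not a forest; only forests have treewidth ≤ 1, hence tw(G) ≥ 2. The upper and lower bounds meet at 2, so that is the treewidth.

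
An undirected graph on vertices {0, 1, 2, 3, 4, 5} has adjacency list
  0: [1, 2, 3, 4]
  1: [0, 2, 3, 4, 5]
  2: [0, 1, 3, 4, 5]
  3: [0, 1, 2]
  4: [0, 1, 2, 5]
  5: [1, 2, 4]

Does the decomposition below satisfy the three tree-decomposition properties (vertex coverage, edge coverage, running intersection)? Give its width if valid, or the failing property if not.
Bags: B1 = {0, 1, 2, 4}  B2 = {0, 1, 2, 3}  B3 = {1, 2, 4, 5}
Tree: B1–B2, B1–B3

Every vertex of G appears in some bag (union = {0, 1, 2, 3, 4, 5}); every edge is covered by a bag; and for each vertex v the set of bags containing v is connected in the bag tree. The decomposition is therefore valid. The largest bag has 4 vertices, so the width is 3.

Yes; width 3.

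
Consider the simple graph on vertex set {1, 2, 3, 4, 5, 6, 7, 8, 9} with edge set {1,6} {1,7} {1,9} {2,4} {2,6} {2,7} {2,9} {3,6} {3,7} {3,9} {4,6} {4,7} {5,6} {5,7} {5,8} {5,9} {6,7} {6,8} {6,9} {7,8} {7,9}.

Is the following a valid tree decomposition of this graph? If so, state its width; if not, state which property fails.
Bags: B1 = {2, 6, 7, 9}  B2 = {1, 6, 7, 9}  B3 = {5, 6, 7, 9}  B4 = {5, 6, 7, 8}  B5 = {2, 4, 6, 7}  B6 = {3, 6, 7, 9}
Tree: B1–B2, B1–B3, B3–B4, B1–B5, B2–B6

Every vertex of G appears in some bag (union = {1, 2, 3, 4, 5, 6, 7, 8, 9}); every edge is covered by a bag; and for each vertex v the set of bags containing v is connected in the bag tree. The decomposition is therefore valid. The largest bag has 4 vertices, so the width is 3.

Yes; width 3.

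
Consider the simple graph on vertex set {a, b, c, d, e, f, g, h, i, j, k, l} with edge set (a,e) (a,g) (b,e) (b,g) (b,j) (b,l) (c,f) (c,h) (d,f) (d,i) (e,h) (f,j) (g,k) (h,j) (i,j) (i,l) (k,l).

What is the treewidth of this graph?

3

A width-3 tree decomposition is:
Bags: B1 = {a, e, g, k}  B2 = {b, e, g, k}  B3 = {b, e, k, l}  B4 = {b, e, h, l}  B5 = {b, h, j, l}  B6 = {h, i, j, l}  B7 = {c, h, i, j}  B8 = {c, f, i, j}  B9 = {c, d, f, i}
Tree: B1–B2, B2–B3, B3–B4, B4–B5, B5–B6, B6–B7, B7–B8, B8–B9
Every bag has size at most 4, so the width is 4 − 1 = 3 and tw(G) ≤ 3. For the lower bound: the 4 vertex sets {a,g,k}, {e}, {b}, {h,i,j,l} are disjoint, each induces a connected subgraph, and every pair is joined by at least one edge of G. Contracting each set to a single vertex therefore yields K_{4} as a minor, and since treewidth is minor-monotone, tw(G) ≥ tw(K_{4}) = 3. Hence tw(G) = 3 exactly.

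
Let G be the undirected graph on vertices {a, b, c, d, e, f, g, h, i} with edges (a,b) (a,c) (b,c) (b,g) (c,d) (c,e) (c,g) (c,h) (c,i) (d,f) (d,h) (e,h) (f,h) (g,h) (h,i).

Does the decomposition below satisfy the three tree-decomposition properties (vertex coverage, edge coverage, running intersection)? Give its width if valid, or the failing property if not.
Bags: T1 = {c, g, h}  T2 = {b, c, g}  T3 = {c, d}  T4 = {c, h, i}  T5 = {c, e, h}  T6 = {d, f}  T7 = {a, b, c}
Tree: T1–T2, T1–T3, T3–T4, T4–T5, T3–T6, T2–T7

A tree decomposition must satisfy three properties: every vertex lies in some bag; for every edge, both endpoints lie together in some bag; and for every vertex, the bags containing it form a connected subtree. Here edge (h,d) lies in no bag, so the decomposition is invalid.

No — edge (h,d) lies in no bag.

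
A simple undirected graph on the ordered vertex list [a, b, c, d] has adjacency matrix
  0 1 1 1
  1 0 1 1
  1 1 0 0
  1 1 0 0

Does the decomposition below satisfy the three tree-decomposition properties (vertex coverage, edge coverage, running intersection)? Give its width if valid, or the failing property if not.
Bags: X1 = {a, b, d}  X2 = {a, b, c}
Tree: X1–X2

Yes; width 2.

Vertex coverage: the bags together contain {a, b, c, d}, the full vertex set. Edge coverage: each edge of G has both endpoints in at least one bag. Running intersection: for every vertex, the bags containing it form a connected subtree. All three properties hold, so this is a valid tree decomposition of width max|bag| − 1 = 2, and hence tw(G) ≤ 2.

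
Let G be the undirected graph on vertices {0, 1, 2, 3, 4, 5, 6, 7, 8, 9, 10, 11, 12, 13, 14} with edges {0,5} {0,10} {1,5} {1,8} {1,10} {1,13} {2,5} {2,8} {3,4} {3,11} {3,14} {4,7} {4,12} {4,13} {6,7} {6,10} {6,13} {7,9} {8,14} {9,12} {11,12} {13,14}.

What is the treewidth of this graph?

A width-3 tree decomposition is:
Bags: B1 = {0, 2, 5, 10}  B2 = {1, 2, 5, 10}  B3 = {1, 2, 8, 10}  B4 = {1, 6, 8, 10}  B5 = {1, 6, 8, 13}  B6 = {6, 8, 13, 14}  B7 = {6, 7, 13, 14}  B8 = {4, 7, 13, 14}  B9 = {3, 4, 7, 14}  B10 = {3, 4, 7, 9}  B11 = {3, 4, 9, 12}  B12 = {3, 9, 11, 12}
Tree: B1–B2, B2–B3, B3–B4, B4–B5, B5–B6, B6–B7, B7–B8, B8–B9, B9–B10, B10–B11, B11–B12
Each bag holds 4 vertices, so the decomposition has width 3, which upper-bounds the treewidth. For the lower bound: the 4 vertex sets {0,2,5}, {10}, {1}, {6,8,13,14} are disjoint, each induces a connected subgraph, and every pair is joined by at least one edge of G. Contracting each set to a single vertex therefore yields K_{4} as a minor, and since treewidth is minor-monotone, tw(G) ≥ tw(K_{4}) = 3. Hence tw(G) = 3 exactly.

3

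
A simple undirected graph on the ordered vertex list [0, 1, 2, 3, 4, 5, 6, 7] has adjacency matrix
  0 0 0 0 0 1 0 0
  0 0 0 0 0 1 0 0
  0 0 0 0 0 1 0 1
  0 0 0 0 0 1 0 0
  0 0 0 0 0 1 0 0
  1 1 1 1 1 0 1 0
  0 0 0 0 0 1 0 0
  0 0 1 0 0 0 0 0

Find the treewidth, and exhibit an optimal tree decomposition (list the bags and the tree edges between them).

Treewidth 1.
Bags: B1 = {0, 5}  B2 = {4, 5}  B3 = {5, 6}  B4 = {1, 5}  B5 = {2, 5}  B6 = {3, 5}  B7 = {2, 7}
Tree: B1–B2, B1–B3, B2–B4, B1–B5, B2–B6, B5–B7

The largest bag has 2 vertices, giving width 1; this decomposition certifies tw(G) ≤ 1. Any graph with an edge has treewidth ≥ 1, and G has the edge 0–5. The upper and lower bounds meet at 1, so that is the treewidth.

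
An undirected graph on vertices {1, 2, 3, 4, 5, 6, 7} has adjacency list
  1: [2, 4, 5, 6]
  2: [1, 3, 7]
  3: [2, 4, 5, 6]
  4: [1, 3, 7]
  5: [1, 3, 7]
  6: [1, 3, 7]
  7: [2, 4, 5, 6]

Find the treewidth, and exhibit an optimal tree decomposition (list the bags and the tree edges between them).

Every bag has size at most 4, so the width is 4 − 1 = 3 and tw(G) ≤ 3. For the lower bound: the 4 vertex sets {3,5}, {6,7}, {1}, {4} are disjoint, each induces a connected subgraph, and every pair is joined by at least one edge of G. Contracting each set to a single vertex therefore yields K_{4} as a minor, and since treewidth is minor-monotone, tw(G) ≥ tw(K_{4}) = 3. Hence tw(G) = 3 exactly.

Treewidth 3.
Bags: B1 = {1, 3, 5, 7}  B2 = {1, 3, 6, 7}  B3 = {1, 3, 4, 7}  B4 = {1, 2, 3, 7}
Tree: B1–B2, B2–B3, B3–B4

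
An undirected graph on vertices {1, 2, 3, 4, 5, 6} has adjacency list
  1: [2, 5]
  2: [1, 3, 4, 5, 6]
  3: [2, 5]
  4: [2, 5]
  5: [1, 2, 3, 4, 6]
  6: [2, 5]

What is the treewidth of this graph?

A width-2 tree decomposition is:
Bags: B1 = {2, 4, 5}  B2 = {1, 2, 5}  B3 = {2, 5, 6}  B4 = {2, 3, 5}
Tree: B1–B2, B1–B3, B3–B4
Each bag holds 3 vertices, so the decomposition has width 2, which upper-bounds the treewidth. Conversely, {1, 2, 5} is a clique of size 3, and the vertices of any clique must share a bag in every tree decomposition; so some bag has ≥ 3 vertices and tw(G) ≥ 2. Combining the bounds, tw(G) = 2.

2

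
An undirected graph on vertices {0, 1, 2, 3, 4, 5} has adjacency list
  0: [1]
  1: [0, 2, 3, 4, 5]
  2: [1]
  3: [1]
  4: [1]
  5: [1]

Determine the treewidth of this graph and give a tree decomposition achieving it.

The largest bag has 2 vertices, giving width 1; this decomposition certifies tw(G) ≤ 1. Any graph with an edge has treewidth ≥ 1, and G has the edge 4–1. The upper and lower bounds meet at 1, so that is the treewidth.

Treewidth 1.
One optimal decomposition is:
Bags: B1 = {1, 4}  B2 = {1, 3}  B3 = {1, 2}  B4 = {0, 1}  B5 = {1, 5}
Tree: B1–B2, B2–B3, B1–B4, B2–B5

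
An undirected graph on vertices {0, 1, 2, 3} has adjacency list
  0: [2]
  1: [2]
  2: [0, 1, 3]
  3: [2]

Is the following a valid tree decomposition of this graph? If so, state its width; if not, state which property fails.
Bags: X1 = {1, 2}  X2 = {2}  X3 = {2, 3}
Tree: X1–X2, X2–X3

No — vertex 0 appears in no bag.

A tree decomposition must satisfy three properties: every vertex lies in some bag; for every edge, both endpoints lie together in some bag; and for every vertex, the bags containing it form a connected subtree. Here vertex 0 appears in no bag, so the decomposition is invalid.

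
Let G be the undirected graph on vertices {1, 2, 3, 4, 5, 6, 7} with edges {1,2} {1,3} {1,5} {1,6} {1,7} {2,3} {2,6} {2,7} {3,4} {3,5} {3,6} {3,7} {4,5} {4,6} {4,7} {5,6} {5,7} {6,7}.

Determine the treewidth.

4

A width-4 tree decomposition is:
Bags: B1 = {1, 3, 5, 6, 7}  B2 = {1, 2, 3, 6, 7}  B3 = {3, 4, 5, 6, 7}
Tree: B1–B2, B1–B3
Every bag has size at most 5, so the width is 5 − 1 = 4 and tw(G) ≤ 4. Conversely, {1, 2, 3, 6, 7} is a clique of size 5, and the vertices of any clique must share a bag in every tree decomposition; so some bag has ≥ 5 vertices and tw(G) ≥ 4. The upper and lower bounds meet at 4, so that is the treewidth.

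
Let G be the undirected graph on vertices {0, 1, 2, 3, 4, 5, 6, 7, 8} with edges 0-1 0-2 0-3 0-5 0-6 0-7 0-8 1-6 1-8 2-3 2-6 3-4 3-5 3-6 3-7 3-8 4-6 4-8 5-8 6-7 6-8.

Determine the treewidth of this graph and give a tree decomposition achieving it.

Treewidth 3.
One optimal decomposition is:
Bags: B1 = {0, 1, 6, 8}  B2 = {0, 3, 6, 8}  B3 = {0, 2, 3, 6}  B4 = {0, 3, 5, 8}  B5 = {0, 3, 6, 7}  B6 = {3, 4, 6, 8}
Tree: B1–B2, B2–B3, B2–B4, B2–B5, B2–B6

The largest bag has 4 vertices, giving width 3; this decomposition certifies tw(G) ≤ 3. For the lower bound, the 4 vertices {0, 1, 6, 8} are pairwise adjacent, and any tree decomposition puts a clique entirely inside one bag — forcing width ≥ 3. Combining the bounds, tw(G) = 3.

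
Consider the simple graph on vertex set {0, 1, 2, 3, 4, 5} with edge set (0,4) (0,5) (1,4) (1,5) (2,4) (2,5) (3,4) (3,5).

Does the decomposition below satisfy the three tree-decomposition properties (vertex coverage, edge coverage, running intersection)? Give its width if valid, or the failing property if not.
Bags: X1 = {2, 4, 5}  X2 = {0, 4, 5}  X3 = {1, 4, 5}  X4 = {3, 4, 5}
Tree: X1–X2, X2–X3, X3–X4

Every vertex of G appears in some bag (union = {0, 1, 2, 3, 4, 5}); every edge is covered by a bag; and for each vertex v the set of bags containing v is connected in the bag tree. The decomposition is therefore valid. The largest bag has 3 vertices, so the width is 2.

Yes; width 2.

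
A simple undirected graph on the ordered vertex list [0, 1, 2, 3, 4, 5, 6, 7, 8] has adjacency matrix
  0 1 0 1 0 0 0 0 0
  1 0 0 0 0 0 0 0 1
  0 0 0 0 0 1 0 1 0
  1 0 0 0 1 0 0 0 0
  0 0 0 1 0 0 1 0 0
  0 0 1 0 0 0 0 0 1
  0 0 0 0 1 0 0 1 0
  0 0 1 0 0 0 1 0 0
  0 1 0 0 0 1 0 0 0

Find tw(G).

A width-2 tree decomposition is:
Bags: B1 = {2, 5, 7}  B2 = {5, 7, 8}  B3 = {1, 7, 8}  B4 = {0, 1, 7}  B5 = {0, 3, 7}  B6 = {3, 4, 7}  B7 = {4, 6, 7}
Tree: B1–B2, B2–B3, B3–B4, B4–B5, B5–B6, B6–B7
Each bag holds 3 vertices, so the decomposition has width 2, which upper-bounds the treewidth. Since 7–2–5–8–1–0–3–4–6–7 is a cycle in G, G is not acyclic. Forests are exactly the graphs of treewidth ≤ 1, so tw(G) ≥ 2. Combining the bounds, tw(G) = 2.

2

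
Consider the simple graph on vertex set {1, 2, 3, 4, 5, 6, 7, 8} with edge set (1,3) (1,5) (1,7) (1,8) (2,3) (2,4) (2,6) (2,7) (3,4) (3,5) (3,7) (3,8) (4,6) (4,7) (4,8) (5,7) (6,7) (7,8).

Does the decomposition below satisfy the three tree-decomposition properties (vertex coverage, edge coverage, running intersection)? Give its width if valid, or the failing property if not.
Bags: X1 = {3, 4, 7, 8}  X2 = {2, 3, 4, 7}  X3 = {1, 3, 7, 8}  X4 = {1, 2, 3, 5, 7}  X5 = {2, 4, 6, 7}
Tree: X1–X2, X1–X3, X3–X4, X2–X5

A tree decomposition must satisfy three properties: every vertex lies in some bag; for every edge, both endpoints lie together in some bag; and for every vertex, the bags containing it form a connected subtree. Here bags containing vertex 2 are not connected in the tree, so the decomposition is invalid.

No — bags containing vertex 2 are not connected in the tree.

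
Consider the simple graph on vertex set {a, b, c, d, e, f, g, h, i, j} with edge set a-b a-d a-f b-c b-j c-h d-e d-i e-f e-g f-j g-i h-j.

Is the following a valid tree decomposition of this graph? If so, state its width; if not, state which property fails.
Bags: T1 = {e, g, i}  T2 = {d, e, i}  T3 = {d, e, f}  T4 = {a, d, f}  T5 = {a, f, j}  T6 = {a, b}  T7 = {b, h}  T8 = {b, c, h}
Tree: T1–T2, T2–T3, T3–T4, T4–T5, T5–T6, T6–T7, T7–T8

No — edge (j,b) lies in no bag.

A tree decomposition must satisfy three properties: every vertex lies in some bag; for every edge, both endpoints lie together in some bag; and for every vertex, the bags containing it form a connected subtree. Here edge (j,b) lies in no bag, so the decomposition is invalid.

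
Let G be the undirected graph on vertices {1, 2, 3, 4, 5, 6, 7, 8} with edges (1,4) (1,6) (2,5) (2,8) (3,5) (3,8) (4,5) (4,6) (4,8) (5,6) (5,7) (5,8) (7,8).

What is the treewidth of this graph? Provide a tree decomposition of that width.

The largest bag has 3 vertices, giving width 2; this decomposition certifies tw(G) ≤ 2. On the other hand G contains the 3-clique {1, 4, 6}. A clique must lie in a single bag of any decomposition, so no decomposition can have width below 2. Therefore the treewidth is 2.

Treewidth 2.
One optimal decomposition is:
Bags: B1 = {4, 5, 8}  B2 = {4, 5, 6}  B3 = {1, 4, 6}  B4 = {5, 7, 8}  B5 = {2, 5, 8}  B6 = {3, 5, 8}
Tree: B1–B2, B2–B3, B1–B4, B1–B5, B5–B6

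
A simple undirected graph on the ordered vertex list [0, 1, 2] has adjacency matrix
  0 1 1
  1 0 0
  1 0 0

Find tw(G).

A width-1 tree decomposition is:
Bags: B1 = {0, 2}  B2 = {0, 1}
Tree: B1–B2
Every bag has size at most 2, so the width is 2 − 1 = 1 and tw(G) ≤ 1. Since G has at least one edge (e.g. 0–2), it is not an edgeless graph, so tw(G) ≥ 1. Hence tw(G) = 1 exactly.

1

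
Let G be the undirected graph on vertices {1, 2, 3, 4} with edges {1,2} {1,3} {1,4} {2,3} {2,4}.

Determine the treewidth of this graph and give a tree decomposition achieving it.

Treewidth 2.
One such decomposition:
Bags: B1 = {1, 2, 3}  B2 = {1, 2, 4}
Tree: B1–B2

Each bag holds 3 vertices, so the decomposition has width 2, which upper-bounds the treewidth. Conversely, {1, 2, 3} is a clique of size 3, and the vertices of any clique must share a bag in every tree decomposition; so some bag has ≥ 3 vertices and tw(G) ≥ 2. Hence tw(G) = 2 exactly.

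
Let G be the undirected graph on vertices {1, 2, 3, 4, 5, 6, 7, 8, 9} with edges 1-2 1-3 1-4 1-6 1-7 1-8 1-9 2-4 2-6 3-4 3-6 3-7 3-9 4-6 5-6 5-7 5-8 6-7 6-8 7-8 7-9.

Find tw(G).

A width-3 tree decomposition is:
Bags: B1 = {1, 6, 7, 8}  B2 = {1, 3, 6, 7}  B3 = {1, 3, 7, 9}  B4 = {5, 6, 7, 8}  B5 = {1, 3, 4, 6}  B6 = {1, 2, 4, 6}
Tree: B1–B2, B2–B3, B1–B4, B2–B5, B5–B6
The largest bag has 4 vertices, giving width 3; this decomposition certifies tw(G) ≤ 3. Conversely, {1, 3, 7, 9} is a clique of size 4, and the vertices of any clique must share a bag in every tree decomposition; so some bag has ≥ 4 vertices and tw(G) ≥ 3. The upper and lower bounds meet at 3, so that is the treewidth.

3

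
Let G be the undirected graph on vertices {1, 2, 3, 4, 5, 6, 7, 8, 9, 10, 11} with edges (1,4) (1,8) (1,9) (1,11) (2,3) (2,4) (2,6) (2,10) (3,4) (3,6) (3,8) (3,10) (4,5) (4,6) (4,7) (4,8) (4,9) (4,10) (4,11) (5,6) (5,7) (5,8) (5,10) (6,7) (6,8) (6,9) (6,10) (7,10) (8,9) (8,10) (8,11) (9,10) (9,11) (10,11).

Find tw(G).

4

A width-4 tree decomposition is:
Bags: B1 = {3, 4, 6, 8, 10}  B2 = {4, 6, 8, 9, 10}  B3 = {4, 8, 9, 10, 11}  B4 = {1, 4, 8, 9, 11}  B5 = {2, 3, 4, 6, 10}  B6 = {4, 5, 6, 8, 10}  B7 = {4, 5, 6, 7, 10}
Tree: B1–B2, B2–B3, B3–B4, B1–B5, B1–B6, B6–B7
The largest bag has 5 vertices, giving width 4; this decomposition certifies tw(G) ≤ 4. On the other hand G contains the 5-clique {1, 4, 8, 9, 11}. A clique must lie in a single bag of any decomposition, so no decomposition can have width below 4. Combining the bounds, tw(G) = 4.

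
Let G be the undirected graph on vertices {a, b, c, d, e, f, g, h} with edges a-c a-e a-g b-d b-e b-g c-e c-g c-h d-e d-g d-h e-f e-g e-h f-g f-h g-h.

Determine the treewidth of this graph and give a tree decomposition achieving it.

Every bag has size at most 4, so the width is 4 − 1 = 3 and tw(G) ≤ 3. For the lower bound, the 4 vertices {d, e, g, h} are pairwise adjacent, and any tree decomposition puts a clique entirely inside one bag — forcing width ≥ 3. The upper and lower bounds meet at 3, so that is the treewidth.

Treewidth 3.
Bags: B1 = {c, e, g, h}  B2 = {d, e, g, h}  B3 = {e, f, g, h}  B4 = {a, c, e, g}  B5 = {b, d, e, g}
Tree: B1–B2, B1–B3, B1–B4, B2–B5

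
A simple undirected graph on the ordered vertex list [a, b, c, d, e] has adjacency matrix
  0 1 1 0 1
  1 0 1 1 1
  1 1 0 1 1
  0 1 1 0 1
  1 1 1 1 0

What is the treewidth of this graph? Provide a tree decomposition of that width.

Treewidth 3.
One optimal decomposition is:
Bags: B1 = {a, b, c, e}  B2 = {b, c, d, e}
Tree: B1–B2

Each bag holds 4 vertices, so the decomposition has width 3, which upper-bounds the treewidth. On the other hand G contains the 4-clique {b, c, d, e}. A clique must lie in a single bag of any decomposition, so no decomposition can have width below 3. Combining the bounds, tw(G) = 3.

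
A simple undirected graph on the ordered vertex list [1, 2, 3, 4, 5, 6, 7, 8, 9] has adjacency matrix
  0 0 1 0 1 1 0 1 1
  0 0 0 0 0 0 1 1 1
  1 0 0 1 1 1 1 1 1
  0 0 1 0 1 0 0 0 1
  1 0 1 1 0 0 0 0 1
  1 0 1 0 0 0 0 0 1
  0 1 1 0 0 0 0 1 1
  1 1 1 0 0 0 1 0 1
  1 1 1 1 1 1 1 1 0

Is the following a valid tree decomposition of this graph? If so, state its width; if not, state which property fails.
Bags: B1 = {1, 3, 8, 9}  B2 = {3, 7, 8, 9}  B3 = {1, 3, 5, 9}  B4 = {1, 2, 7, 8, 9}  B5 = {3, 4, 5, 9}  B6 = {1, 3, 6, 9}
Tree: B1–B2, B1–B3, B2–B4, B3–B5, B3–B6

A tree decomposition must satisfy three properties: every vertex lies in some bag; for every edge, both endpoints lie together in some bag; and for every vertex, the bags containing it form a connected subtree. Here bags containing vertex 1 are not connected in the tree, so the decomposition is invalid.

No — bags containing vertex 1 are not connected in the tree.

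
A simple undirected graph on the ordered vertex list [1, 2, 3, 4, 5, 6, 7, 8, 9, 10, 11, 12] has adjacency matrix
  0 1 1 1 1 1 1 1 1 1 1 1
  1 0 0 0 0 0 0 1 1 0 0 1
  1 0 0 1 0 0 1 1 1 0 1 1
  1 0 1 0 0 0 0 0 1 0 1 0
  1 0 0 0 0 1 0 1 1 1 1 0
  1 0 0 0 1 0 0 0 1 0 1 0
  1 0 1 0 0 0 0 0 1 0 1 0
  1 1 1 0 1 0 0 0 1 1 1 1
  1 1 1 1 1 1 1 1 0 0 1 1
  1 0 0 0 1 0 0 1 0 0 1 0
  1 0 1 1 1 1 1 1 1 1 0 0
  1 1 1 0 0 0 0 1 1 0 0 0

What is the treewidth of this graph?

4

A width-4 tree decomposition is:
Bags: B1 = {1, 5, 8, 9, 11}  B2 = {1, 3, 8, 9, 11}  B3 = {1, 3, 8, 9, 12}  B4 = {1, 5, 8, 10, 11}  B5 = {1, 2, 8, 9, 12}  B6 = {1, 5, 6, 9, 11}  B7 = {1, 3, 7, 9, 11}  B8 = {1, 3, 4, 9, 11}
Tree: B1–B2, B2–B3, B1–B4, B3–B5, B1–B6, B2–B7, B7–B8
Every bag has size at most 5, so the width is 5 − 1 = 4 and tw(G) ≤ 4. Conversely, {1, 2, 8, 9, 12} is a clique of size 5, and the vertices of any clique must share a bag in every tree decomposition; so some bag has ≥ 5 vertices and tw(G) ≥ 4. Hence tw(G) = 4 exactly.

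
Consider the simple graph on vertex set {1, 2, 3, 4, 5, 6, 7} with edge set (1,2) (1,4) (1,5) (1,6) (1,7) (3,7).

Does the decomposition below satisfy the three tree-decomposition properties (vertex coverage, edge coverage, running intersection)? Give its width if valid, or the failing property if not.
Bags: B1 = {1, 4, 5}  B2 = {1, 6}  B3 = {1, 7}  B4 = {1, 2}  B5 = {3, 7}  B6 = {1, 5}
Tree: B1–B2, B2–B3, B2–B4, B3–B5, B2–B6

No — bags containing vertex 5 are not connected in the tree.

A tree decomposition must satisfy three properties: every vertex lies in some bag; for every edge, both endpoints lie together in some bag; and for every vertex, the bags containing it form a connected subtree. Here bags containing vertex 5 are not connected in the tree, so the decomposition is invalid.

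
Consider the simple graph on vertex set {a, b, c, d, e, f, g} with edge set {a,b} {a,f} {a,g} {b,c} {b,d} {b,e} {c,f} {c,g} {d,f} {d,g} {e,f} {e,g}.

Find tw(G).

3

A width-3 tree decomposition is:
Bags: B1 = {b, d, f, g}  B2 = {b, c, f, g}  B3 = {a, b, f, g}  B4 = {b, e, f, g}
Tree: B1–B2, B2–B3, B3–B4
Each bag holds 4 vertices, so the decomposition has width 3, which upper-bounds the treewidth. For the lower bound: the 4 vertex sets {d,g}, {c,f}, {b}, {a} are disjoint, each induces a connected subgraph, and every pair is joined by at least one edge of G. Contracting each set to a single vertex therefore yields K_{4} as a minor, and since treewidth is minor-monotone, tw(G) ≥ tw(K_{4}) = 3. Hence tw(G) = 3 exactly.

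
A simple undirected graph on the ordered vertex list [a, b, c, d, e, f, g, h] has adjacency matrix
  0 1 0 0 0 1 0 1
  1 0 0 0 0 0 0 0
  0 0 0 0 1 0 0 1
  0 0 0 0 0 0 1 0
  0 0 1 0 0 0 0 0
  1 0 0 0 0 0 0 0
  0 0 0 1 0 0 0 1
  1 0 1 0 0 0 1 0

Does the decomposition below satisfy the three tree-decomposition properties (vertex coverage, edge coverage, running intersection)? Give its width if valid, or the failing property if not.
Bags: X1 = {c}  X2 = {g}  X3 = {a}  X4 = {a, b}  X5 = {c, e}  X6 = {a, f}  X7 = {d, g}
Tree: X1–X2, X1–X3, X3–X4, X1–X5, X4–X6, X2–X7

No — vertex h appears in no bag.

A tree decomposition must satisfy three properties: every vertex lies in some bag; for every edge, both endpoints lie together in some bag; and for every vertex, the bags containing it form a connected subtree. Here vertex h appears in no bag, so the decomposition is invalid.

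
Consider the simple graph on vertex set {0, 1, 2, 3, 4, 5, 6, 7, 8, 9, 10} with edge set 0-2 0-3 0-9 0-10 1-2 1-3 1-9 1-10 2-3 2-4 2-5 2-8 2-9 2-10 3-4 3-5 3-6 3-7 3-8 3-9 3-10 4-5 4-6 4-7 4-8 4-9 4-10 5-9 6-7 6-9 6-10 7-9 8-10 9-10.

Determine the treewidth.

4

A width-4 tree decomposition is:
Bags: B1 = {3, 4, 6, 9, 10}  B2 = {2, 3, 4, 9, 10}  B3 = {2, 3, 4, 8, 10}  B4 = {1, 2, 3, 9, 10}  B5 = {3, 4, 6, 7, 9}  B6 = {2, 3, 4, 5, 9}  B7 = {0, 2, 3, 9, 10}
Tree: B1–B2, B2–B3, B2–B4, B1–B5, B2–B6, B2–B7
Each bag holds 5 vertices, so the decomposition has width 4, which upper-bounds the treewidth. On the other hand G contains the 5-clique {2, 3, 4, 8, 10}. A clique must lie in a single bag of any decomposition, so no decomposition can have width below 4. Hence tw(G) = 4 exactly.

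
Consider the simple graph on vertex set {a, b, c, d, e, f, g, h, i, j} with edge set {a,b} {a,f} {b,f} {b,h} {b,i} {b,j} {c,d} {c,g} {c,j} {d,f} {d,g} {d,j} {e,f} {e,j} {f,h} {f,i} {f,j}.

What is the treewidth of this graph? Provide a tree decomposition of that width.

Treewidth 2.
One optimal decomposition is:
Bags: B1 = {b, f, j}  B2 = {d, f, j}  B3 = {c, d, j}  B4 = {e, f, j}  B5 = {c, d, g}  B6 = {b, f, i}  B7 = {b, f, h}  B8 = {a, b, f}
Tree: B1–B2, B2–B3, B2–B4, B3–B5, B1–B6, B1–B7, B7–B8

Each bag holds 3 vertices, so the decomposition has width 2, which upper-bounds the treewidth. For the lower bound, the 3 vertices {c, d, g} are pairwise adjacent, and any tree decomposition puts a clique entirely inside one bag — forcing width ≥ 2. The upper and lower bounds meet at 2, so that is the treewidth.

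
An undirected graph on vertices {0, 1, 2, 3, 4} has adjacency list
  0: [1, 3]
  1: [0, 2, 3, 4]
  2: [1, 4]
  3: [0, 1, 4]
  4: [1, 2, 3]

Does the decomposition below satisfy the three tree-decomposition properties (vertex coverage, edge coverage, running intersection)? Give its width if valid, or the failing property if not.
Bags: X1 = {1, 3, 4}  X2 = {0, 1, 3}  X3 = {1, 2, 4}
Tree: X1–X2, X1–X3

Yes; width 2.

Vertex coverage: the bags together contain {0, 1, 2, 3, 4}, the full vertex set. Edge coverage: each edge of G has both endpoints in at least one bag. Running intersection: for every vertex, the bags containing it form a connected subtree. All three properties hold, so this is a valid tree decomposition of width max|bag| − 1 = 2, and hence tw(G) ≤ 2.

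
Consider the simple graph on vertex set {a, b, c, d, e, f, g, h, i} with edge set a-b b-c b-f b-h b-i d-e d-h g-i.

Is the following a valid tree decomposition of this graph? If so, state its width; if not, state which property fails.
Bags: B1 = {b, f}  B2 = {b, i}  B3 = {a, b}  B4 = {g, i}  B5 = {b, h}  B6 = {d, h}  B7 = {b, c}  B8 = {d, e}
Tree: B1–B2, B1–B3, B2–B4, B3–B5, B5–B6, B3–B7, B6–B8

Every vertex of G appears in some bag (union = {a, b, c, d, e, f, g, h, i}); every edge is covered by a bag; and for each vertex v the set of bags containing v is connected in the bag tree. The decomposition is therefore valid. The largest bag has 2 vertices, so the width is 1.

Yes; width 1.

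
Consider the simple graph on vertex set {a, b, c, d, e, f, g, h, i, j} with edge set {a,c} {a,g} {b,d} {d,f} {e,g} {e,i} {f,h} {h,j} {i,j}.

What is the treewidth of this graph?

1

A width-1 tree decomposition is:
Bags: B1 = {a, c}  B2 = {a, g}  B3 = {e, g}  B4 = {e, i}  B5 = {i, j}  B6 = {h, j}  B7 = {f, h}  B8 = {d, f}  B9 = {b, d}
Tree: B1–B2, B2–B3, B3–B4, B4–B5, B5–B6, B6–B7, B7–B8, B8–B9
The largest bag has 2 vertices, giving width 1; this decomposition certifies tw(G) ≤ 1. Any graph with an edge has treewidth ≥ 1, and G has the edge c–a. Hence tw(G) = 1 exactly.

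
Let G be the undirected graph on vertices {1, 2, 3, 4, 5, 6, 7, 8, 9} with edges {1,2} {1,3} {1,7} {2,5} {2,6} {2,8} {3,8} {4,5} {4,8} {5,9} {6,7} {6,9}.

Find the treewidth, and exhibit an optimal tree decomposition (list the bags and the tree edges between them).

Every bag has size at most 4, so the width is 4 − 1 = 3 and tw(G) ≤ 3. For the lower bound: the 4 vertex sets {1,3,7}, {6}, {2}, {4,5,8,9} are disjoint, each induces a connected subgraph, and every pair is joined by at least one edge of G. Contracting each set to a single vertex therefore yields K_{4} as a minor, and since treewidth is minor-monotone, tw(G) ≥ tw(K_{4}) = 3. Therefore the treewidth is 3.

Treewidth 3.
One optimal decomposition is:
Bags: B1 = {1, 3, 6, 7}  B2 = {1, 2, 3, 6}  B3 = {2, 3, 6, 8}  B4 = {2, 6, 8, 9}  B5 = {2, 5, 8, 9}  B6 = {4, 5, 8, 9}
Tree: B1–B2, B2–B3, B3–B4, B4–B5, B5–B6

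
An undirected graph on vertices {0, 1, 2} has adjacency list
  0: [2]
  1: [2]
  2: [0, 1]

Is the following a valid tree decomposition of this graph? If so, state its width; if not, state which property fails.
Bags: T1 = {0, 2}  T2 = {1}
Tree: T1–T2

A tree decomposition must satisfy three properties: every vertex lies in some bag; for every edge, both endpoints lie together in some bag; and for every vertex, the bags containing it form a connected subtree. Here edge (2,1) lies in no bag, so the decomposition is invalid.

No — edge (2,1) lies in no bag.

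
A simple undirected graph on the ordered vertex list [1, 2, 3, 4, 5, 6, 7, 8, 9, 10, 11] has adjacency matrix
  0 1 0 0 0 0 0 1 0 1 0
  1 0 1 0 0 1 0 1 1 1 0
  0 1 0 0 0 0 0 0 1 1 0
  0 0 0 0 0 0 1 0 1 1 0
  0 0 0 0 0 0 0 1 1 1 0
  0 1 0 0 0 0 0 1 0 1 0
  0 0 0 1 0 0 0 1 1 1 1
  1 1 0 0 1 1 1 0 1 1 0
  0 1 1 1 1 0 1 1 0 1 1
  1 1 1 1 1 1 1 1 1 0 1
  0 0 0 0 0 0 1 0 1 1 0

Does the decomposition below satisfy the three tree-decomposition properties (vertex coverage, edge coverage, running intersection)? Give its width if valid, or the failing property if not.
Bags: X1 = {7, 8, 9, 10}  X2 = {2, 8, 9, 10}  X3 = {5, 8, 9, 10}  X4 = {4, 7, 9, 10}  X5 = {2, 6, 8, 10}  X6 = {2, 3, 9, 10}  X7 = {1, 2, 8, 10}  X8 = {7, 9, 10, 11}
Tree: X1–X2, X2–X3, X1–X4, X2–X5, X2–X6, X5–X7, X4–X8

Vertex coverage: the bags together contain {1, 2, 3, 4, 5, 6, 7, 8, 9, 10, 11}, the full vertex set. Edge coverage: each edge of G has both endpoints in at least one bag. Running intersection: for every vertex, the bags containing it form a connected subtree. All three properties hold, so this is a valid tree decomposition of width max|bag| − 1 = 3, and hence tw(G) ≤ 3.

Yes; width 3.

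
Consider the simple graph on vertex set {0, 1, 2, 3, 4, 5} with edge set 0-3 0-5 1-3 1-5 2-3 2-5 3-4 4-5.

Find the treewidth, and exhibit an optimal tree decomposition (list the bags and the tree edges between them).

The largest bag has 3 vertices, giving width 2; this decomposition certifies tw(G) ≤ 2. Since 0–3–2–5–0 is a cycle in G, G is not acyclic. Forests are exactly the graphs of treewidth ≤ 1, so tw(G) ≥ 2. Hence tw(G) = 2 exactly.

Treewidth 2.
One optimal decomposition is:
Bags: B1 = {0, 3, 5}  B2 = {2, 3, 5}  B3 = {1, 3, 5}  B4 = {3, 4, 5}
Tree: B1–B2, B2–B3, B3–B4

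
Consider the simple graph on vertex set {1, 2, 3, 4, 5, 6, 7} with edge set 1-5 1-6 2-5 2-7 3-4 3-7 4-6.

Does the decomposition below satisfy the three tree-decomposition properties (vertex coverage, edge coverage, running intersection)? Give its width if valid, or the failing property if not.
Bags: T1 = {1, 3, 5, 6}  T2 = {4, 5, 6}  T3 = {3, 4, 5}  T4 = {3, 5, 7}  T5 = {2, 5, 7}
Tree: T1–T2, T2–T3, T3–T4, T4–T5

A tree decomposition must satisfy three properties: every vertex lies in some bag; for every edge, both endpoints lie together in some bag; and for every vertex, the bags containing it form a connected subtree. Here bags containing vertex 3 are not connected in the tree, so the decomposition is invalid.

No — bags containing vertex 3 are not connected in the tree.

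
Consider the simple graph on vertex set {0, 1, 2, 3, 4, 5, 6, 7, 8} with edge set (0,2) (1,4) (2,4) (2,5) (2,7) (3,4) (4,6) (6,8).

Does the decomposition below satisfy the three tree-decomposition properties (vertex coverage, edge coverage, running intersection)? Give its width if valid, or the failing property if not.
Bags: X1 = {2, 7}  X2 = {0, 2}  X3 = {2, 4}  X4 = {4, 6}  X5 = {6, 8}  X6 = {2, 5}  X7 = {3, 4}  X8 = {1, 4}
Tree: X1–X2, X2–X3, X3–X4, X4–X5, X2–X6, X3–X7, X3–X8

Every vertex of G appears in some bag (union = {0, 1, 2, 3, 4, 5, 6, 7, 8}); every edge is covered by a bag; and for each vertex v the set of bags containing v is connected in the bag tree. The decomposition is therefore valid. The largest bag has 2 vertices, so the width is 1.

Yes; width 1.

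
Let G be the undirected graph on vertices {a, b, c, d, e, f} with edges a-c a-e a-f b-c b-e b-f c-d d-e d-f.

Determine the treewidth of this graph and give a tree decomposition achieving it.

Every bag has size at most 4, so the width is 4 − 1 = 3 and tw(G) ≤ 3. For the lower bound: the 4 vertex sets {b,c}, {a,e}, {d}, {f} are disjoint, each induces a connected subgraph, and every pair is joined by at least one edge of G. Contracting each set to a single vertex therefore yields K_{4} as a minor, and since treewidth is minor-monotone, tw(G) ≥ tw(K_{4}) = 3. Combining the bounds, tw(G) = 3.

Treewidth 3.
Bags: B1 = {a, b, c, d}  B2 = {a, b, d, e}  B3 = {a, b, d, f}
Tree: B1–B2, B2–B3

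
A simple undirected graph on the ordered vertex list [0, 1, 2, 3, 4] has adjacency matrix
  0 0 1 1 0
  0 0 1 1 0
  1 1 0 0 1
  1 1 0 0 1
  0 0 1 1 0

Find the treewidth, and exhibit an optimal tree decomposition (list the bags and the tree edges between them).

Treewidth 2.
One optimal decomposition is:
Bags: B1 = {2, 3, 4}  B2 = {1, 2, 3}  B3 = {0, 2, 3}
Tree: B1–B2, B2–B3

Each bag holds 3 vertices, so the decomposition has width 2, which upper-bounds the treewidth. The edges 2–4–3–1–2 form a cycle, so G is not a tree and its treewidth is at least 2. Combining the bounds, tw(G) = 2.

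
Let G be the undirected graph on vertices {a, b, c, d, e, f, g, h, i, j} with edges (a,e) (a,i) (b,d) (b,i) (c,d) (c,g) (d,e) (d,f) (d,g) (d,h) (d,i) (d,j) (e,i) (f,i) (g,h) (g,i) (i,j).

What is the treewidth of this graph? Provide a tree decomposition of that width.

Treewidth 2.
One such decomposition:
Bags: B1 = {d, g, i}  B2 = {b, d, i}  B3 = {d, i, j}  B4 = {c, d, g}  B5 = {d, f, i}  B6 = {d, e, i}  B7 = {d, g, h}  B8 = {a, e, i}
Tree: B1–B2, B2–B3, B1–B4, B2–B5, B2–B6, B1–B7, B6–B8

Each bag holds 3 vertices, so the decomposition has width 2, which upper-bounds the treewidth. Conversely, {d, g, h} is a clique of size 3, and the vertices of any clique must share a bag in every tree decomposition; so some bag has ≥ 3 vertices and tw(G) ≥ 2. The upper and lower bounds meet at 2, so that is the treewidth.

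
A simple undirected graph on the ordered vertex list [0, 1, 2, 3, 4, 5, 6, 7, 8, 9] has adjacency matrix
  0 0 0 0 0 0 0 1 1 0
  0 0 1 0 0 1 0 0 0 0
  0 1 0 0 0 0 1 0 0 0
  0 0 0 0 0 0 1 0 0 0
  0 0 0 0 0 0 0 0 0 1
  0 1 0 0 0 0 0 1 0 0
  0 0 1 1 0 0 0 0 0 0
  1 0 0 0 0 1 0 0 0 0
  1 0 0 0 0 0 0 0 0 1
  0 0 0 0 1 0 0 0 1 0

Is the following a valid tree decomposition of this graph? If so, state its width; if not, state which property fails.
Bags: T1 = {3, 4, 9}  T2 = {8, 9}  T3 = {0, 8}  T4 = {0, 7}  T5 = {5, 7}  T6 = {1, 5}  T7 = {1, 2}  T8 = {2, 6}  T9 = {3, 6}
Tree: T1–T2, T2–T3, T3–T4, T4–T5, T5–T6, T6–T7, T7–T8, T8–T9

No — bags containing vertex 3 are not connected in the tree.

A tree decomposition must satisfy three properties: every vertex lies in some bag; for every edge, both endpoints lie together in some bag; and for every vertex, the bags containing it form a connected subtree. Here bags containing vertex 3 are not connected in the tree, so the decomposition is invalid.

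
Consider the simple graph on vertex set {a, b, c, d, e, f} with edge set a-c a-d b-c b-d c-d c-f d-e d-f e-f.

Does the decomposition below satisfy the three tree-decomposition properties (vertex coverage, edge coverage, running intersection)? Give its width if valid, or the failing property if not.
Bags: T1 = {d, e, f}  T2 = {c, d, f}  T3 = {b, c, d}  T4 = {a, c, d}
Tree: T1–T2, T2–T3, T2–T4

Yes; width 2.

Checking the three conditions: (i) the bags cover all of {a, b, c, d, e, f}; (ii) for each edge, some bag contains both endpoints; (iii) the bags containing any fixed vertex form a subtree. All hold, so the decomposition is valid with width 3 − 1 = 2.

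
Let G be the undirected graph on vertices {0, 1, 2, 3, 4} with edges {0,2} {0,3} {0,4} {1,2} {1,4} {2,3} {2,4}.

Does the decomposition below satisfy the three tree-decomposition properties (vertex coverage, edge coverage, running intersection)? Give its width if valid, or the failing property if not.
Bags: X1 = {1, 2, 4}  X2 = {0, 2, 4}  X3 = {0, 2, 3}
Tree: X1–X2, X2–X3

Yes; width 2.

Every vertex of G appears in some bag (union = {0, 1, 2, 3, 4}); every edge is covered by a bag; and for each vertex v the set of bags containing v is connected in the bag tree. The decomposition is therefore valid. The largest bag has 3 vertices, so the width is 2.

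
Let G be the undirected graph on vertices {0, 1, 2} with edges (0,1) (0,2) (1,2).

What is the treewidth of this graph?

A width-2 tree decomposition is:
Bags: B1 = {0, 1, 2}
Tree: (single bag)
With just one bag of size 3, the width is 3 − 1 = 2, so tw(G) ≤ 2. For the lower bound, the 3 vertices {0, 1, 2} are pairwise adjacent, and any tree decomposition puts a clique entirely inside one bag — forcing width ≥ 2. Combining the bounds, tw(G) = 2.

2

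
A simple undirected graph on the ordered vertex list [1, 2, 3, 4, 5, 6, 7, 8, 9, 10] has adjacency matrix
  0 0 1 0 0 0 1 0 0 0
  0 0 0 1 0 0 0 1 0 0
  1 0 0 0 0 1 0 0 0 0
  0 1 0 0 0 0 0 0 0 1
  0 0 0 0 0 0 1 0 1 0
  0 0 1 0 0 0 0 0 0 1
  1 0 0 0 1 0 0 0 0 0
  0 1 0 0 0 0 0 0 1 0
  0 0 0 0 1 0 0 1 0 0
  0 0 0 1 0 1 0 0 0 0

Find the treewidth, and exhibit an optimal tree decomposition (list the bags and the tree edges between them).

Treewidth 2.
One optimal decomposition is:
Bags: B1 = {1, 3, 6}  B2 = {1, 6, 10}  B3 = {1, 4, 10}  B4 = {1, 2, 4}  B5 = {1, 2, 8}  B6 = {1, 8, 9}  B7 = {1, 5, 9}  B8 = {1, 5, 7}
Tree: B1–B2, B2–B3, B3–B4, B4–B5, B5–B6, B6–B7, B7–B8

The largest bag has 3 vertices, giving width 2; this decomposition certifies tw(G) ≤ 2. Since 1–3–6–10–4–2–8–9–5–7–1 is a cycle in G, G is not acyclic. Forests are exactly the graphs of treewidth ≤ 1, so tw(G) ≥ 2. Hence tw(G) = 2 exactly.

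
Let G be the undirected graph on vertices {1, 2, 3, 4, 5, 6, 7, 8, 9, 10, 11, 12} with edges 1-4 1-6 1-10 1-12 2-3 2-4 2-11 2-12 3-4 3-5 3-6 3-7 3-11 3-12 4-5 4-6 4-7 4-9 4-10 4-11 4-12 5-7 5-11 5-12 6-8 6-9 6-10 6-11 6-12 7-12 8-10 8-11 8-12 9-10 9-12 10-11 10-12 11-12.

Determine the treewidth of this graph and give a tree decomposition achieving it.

Every bag has size at most 5, so the width is 5 − 1 = 4 and tw(G) ≤ 4. On the other hand G contains the 5-clique {6, 8, 10, 11, 12}. A clique must lie in a single bag of any decomposition, so no decomposition can have width below 4. Hence tw(G) = 4 exactly.

Treewidth 4.
One optimal decomposition is:
Bags: B1 = {4, 6, 10, 11, 12}  B2 = {3, 4, 6, 11, 12}  B3 = {1, 4, 6, 10, 12}  B4 = {3, 4, 5, 11, 12}  B5 = {2, 3, 4, 11, 12}  B6 = {3, 4, 5, 7, 12}  B7 = {4, 6, 9, 10, 12}  B8 = {6, 8, 10, 11, 12}
Tree: B1–B2, B1–B3, B2–B4, B2–B5, B4–B6, B1–B7, B1–B8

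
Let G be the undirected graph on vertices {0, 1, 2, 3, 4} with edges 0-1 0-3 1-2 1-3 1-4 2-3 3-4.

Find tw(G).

2

A width-2 tree decomposition is:
Bags: B1 = {1, 2, 3}  B2 = {1, 3, 4}  B3 = {0, 1, 3}
Tree: B1–B2, B2–B3
Each bag holds 3 vertices, so the decomposition has width 2, which upper-bounds the treewidth. For the lower bound, the 3 vertices {0, 1, 3} are pairwise adjacent, and any tree decomposition puts a clique entirely inside one bag — forcing width ≥ 2. The upper and lower bounds meet at 2, so that is the treewidth.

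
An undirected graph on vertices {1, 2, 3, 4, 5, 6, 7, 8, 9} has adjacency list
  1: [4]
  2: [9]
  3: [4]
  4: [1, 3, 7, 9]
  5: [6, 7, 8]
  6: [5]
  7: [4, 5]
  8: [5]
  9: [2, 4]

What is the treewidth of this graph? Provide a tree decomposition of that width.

Each bag holds 2 vertices, so the decomposition has width 1, which upper-bounds the treewidth. Since G has at least one edge (e.g. 5–8), it is not an edgeless graph, so tw(G) ≥ 1. The upper and lower bounds meet at 1, so that is the treewidth.

Treewidth 1.
Bags: B1 = {5, 8}  B2 = {5, 7}  B3 = {4, 7}  B4 = {1, 4}  B5 = {5, 6}  B6 = {4, 9}  B7 = {2, 9}  B8 = {3, 4}
Tree: B1–B2, B2–B3, B3–B4, B2–B5, B3–B6, B6–B7, B3–B8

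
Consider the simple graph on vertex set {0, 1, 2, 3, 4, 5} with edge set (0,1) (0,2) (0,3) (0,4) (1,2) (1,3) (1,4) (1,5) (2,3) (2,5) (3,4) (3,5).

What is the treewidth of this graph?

A width-3 tree decomposition is:
Bags: B1 = {0, 1, 3, 4}  B2 = {0, 1, 2, 3}  B3 = {1, 2, 3, 5}
Tree: B1–B2, B2–B3
Every bag has size at most 4, so the width is 4 − 1 = 3 and tw(G) ≤ 3. Conversely, {0, 1, 2, 3} is a clique of size 4, and the vertices of any clique must share a bag in every tree decomposition; so some bag has ≥ 4 vertices and tw(G) ≥ 3. Hence tw(G) = 3 exactly.

3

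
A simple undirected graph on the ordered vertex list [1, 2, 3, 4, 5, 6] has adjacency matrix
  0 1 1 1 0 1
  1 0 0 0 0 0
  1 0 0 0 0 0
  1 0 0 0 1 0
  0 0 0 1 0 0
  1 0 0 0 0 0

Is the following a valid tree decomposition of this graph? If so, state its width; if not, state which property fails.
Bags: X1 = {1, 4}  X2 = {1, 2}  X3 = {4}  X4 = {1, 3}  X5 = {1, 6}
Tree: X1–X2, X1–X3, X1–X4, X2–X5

A tree decomposition must satisfy three properties: every vertex lies in some bag; for every edge, both endpoints lie together in some bag; and for every vertex, the bags containing it form a connected subtree. Here vertex 5 appears in no bag, so the decomposition is invalid.

No — vertex 5 appears in no bag.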